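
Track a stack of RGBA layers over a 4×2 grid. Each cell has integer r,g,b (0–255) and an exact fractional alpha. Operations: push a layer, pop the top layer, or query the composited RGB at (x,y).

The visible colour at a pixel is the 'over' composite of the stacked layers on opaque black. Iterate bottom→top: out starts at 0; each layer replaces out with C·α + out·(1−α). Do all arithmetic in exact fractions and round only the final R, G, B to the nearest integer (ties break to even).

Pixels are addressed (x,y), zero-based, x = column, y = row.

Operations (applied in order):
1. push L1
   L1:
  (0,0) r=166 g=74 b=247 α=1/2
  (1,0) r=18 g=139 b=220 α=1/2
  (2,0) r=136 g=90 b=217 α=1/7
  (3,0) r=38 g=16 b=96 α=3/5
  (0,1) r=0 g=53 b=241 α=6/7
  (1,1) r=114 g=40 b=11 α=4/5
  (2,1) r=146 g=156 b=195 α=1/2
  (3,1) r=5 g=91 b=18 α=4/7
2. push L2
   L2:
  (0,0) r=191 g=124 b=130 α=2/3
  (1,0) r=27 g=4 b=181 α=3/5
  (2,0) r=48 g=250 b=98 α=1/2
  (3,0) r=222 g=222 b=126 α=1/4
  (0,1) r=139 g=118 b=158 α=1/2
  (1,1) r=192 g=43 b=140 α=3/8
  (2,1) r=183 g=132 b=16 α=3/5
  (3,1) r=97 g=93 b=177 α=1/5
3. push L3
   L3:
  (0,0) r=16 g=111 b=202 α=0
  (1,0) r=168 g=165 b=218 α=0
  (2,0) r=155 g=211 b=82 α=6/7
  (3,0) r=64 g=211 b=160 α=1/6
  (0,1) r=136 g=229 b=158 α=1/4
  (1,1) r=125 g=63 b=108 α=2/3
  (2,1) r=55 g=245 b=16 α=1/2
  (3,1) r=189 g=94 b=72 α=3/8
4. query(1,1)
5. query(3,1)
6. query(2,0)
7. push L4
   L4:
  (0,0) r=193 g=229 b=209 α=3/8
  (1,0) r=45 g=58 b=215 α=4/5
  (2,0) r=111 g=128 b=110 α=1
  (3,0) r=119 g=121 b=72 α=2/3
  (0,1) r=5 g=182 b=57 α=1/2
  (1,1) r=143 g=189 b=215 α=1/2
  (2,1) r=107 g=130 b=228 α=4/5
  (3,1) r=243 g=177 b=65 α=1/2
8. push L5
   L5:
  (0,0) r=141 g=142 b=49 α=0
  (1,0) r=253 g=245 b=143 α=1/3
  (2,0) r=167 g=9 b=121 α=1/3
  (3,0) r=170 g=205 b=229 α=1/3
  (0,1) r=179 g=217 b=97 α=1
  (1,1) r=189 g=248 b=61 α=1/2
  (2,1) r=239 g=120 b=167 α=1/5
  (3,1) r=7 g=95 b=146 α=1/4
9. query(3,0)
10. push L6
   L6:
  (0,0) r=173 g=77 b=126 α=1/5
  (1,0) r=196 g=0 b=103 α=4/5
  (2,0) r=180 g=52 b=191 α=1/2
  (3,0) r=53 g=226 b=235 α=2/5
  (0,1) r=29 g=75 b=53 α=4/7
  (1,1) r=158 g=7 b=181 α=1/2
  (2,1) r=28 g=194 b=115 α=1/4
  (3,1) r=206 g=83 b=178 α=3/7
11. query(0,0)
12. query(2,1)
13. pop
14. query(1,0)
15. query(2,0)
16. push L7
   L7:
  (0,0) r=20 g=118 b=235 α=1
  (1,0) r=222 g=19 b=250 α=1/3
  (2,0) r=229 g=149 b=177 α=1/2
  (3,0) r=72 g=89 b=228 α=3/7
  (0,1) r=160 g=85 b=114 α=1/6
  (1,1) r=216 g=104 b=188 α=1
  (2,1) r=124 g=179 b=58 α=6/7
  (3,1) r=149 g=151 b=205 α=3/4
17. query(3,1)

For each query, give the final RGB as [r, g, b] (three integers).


(1,1) stack=L1,L2,L3; from [0,0,0]:
L1 α=4/5: [456/5, 32, 44/5]
L2 α=3/8: [129, 289/8, 58]
L3 α=2/3: [379/3, 1297/24, 274/3]
→ [126, 54, 91]

query (3,1) [L1,L2,L3] — begin 0,0,0
+L1 (α=4/7) → [20/7, 52, 72/7]
+L2 (α=1/5) → [759/35, 301/5, 1527/35]
+L3 (α=3/8) → [591/7, 583/8, 3039/56]
rounded: [84, 73, 54]

(2,0) stack=L1,L2,L3; from [0,0,0]:
+L1 (α=1/7) → [136/7, 90/7, 31]
+L2 (α=1/2) → [236/7, 920/7, 129/2]
+L3 (α=6/7) → [6746/49, 9782/49, 159/2]
rounded: [138, 200, 80]

at x=3,y=0 over L1,L2,L3,L4,L5:
after L1 α=3/5: [114/5, 48/5, 288/5]
after L2 α=1/4: [363/5, 627/10, 747/10]
after L3 α=1/6: [427/6, 1049/12, 1067/12]
after L4 α=2/3: [1855/18, 3953/36, 2795/36]
after L5 α=1/3: [3385/27, 7643/54, 6917/54]
= [125, 142, 128]

query (0,0) [L1,L2,L3,L4,L5,L6] — begin 0,0,0
L1 α=1/2: [83, 37, 247/2]
L2 α=2/3: [155, 95, 767/6]
L3 α=0: [155, 95, 767/6]
L4 α=3/8: [677/4, 581/4, 7597/48]
L5 α=0: [677/4, 581/4, 7597/48]
L6 α=1/5: [170, 658/5, 9109/60]
rounded: [170, 132, 152]

at x=2,y=1 over L1,L2,L3,L4,L5,L6:
+L1 (α=1/2) → [73, 78, 195/2]
+L2 (α=3/5) → [139, 552/5, 243/5]
+L3 (α=1/2) → [97, 1777/10, 323/10]
+L4 (α=4/5) → [105, 6977/50, 9443/50]
+L5 (α=1/5) → [659/5, 16954/125, 23061/125]
+L6 (α=1/4) → [2117/20, 18778/125, 41779/250]
rounded: [106, 150, 167]

at x=1,y=0 over L1,L2,L3,L4,L5:
after L1 α=1/2: [9, 139/2, 110]
after L2 α=3/5: [99/5, 151/5, 763/5]
after L3 α=0: [99/5, 151/5, 763/5]
after L4 α=4/5: [999/25, 1311/25, 5063/25]
after L5 α=1/3: [8323/75, 8747/75, 4567/25]
= [111, 117, 183]

(2,0) stack=L1,L2,L3,L4,L5; from [0,0,0]:
L1 α=1/7: [136/7, 90/7, 31]
L2 α=1/2: [236/7, 920/7, 129/2]
L3 α=6/7: [6746/49, 9782/49, 159/2]
L4 α=1: [111, 128, 110]
L5 α=1/3: [389/3, 265/3, 341/3]
rounded: [130, 88, 114]

(3,1) stack=L1,L2,L3,L4,L5,L7; from [0,0,0]:
L1 α=4/7: [20/7, 52, 72/7]
L2 α=1/5: [759/35, 301/5, 1527/35]
L3 α=3/8: [591/7, 583/8, 3039/56]
L4 α=1/2: [1146/7, 1999/16, 6679/112]
L5 α=1/4: [3487/28, 7517/64, 36389/448]
L7 α=3/4: [16003/112, 36509/256, 311909/1792]
rounded: [143, 143, 174]


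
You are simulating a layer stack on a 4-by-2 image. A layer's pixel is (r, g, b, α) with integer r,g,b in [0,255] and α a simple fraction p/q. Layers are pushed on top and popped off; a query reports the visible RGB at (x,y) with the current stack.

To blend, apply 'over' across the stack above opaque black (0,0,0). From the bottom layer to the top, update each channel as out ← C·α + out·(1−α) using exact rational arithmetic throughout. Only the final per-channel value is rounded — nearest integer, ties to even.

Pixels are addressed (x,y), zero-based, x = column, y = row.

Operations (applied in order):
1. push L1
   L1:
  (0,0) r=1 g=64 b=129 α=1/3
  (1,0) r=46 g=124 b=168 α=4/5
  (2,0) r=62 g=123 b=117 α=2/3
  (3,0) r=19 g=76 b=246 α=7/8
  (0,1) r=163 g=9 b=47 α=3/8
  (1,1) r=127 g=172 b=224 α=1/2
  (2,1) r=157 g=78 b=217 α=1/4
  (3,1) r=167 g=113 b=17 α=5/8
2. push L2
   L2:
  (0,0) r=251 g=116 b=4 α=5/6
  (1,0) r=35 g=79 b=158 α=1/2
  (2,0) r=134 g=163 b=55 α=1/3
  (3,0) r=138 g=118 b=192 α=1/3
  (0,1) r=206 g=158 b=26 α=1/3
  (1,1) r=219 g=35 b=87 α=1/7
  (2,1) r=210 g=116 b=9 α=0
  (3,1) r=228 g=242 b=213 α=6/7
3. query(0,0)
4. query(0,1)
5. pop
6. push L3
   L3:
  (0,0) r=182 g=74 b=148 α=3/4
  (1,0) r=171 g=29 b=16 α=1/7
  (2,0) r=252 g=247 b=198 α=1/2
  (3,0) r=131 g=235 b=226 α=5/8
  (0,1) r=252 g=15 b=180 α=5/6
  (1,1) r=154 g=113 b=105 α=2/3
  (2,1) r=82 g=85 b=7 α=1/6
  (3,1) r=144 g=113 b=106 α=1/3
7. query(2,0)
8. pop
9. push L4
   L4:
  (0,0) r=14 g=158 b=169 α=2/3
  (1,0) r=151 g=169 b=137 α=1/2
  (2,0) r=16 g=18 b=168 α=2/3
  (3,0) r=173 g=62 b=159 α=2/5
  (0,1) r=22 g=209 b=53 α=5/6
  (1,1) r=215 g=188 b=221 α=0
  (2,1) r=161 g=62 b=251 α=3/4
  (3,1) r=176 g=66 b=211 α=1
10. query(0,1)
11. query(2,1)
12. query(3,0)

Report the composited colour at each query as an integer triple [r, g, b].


at x=0,y=0 over L1,L2:
+L1 (α=1/3) → [1/3, 64/3, 43]
+L2 (α=5/6) → [1883/9, 902/9, 21/2]
→ [209, 100, 10]

at x=0,y=1 over L1,L2:
L1 α=3/8: [489/8, 27/8, 141/8]
L2 α=1/3: [1313/12, 659/12, 245/12]
rounded: [109, 55, 20]

(2,0) stack=L1,L3; from [0,0,0]:
L1 α=2/3: [124/3, 82, 78]
L3 α=1/2: [440/3, 329/2, 138]
= [147, 164, 138]

(0,1) stack=L1,L4; from [0,0,0]:
after L1 α=3/8: [489/8, 27/8, 141/8]
after L4 α=5/6: [1369/48, 8387/48, 2261/48]
rounded: [29, 175, 47]

at x=2,y=1 over L1,L4:
L1 α=1/4: [157/4, 39/2, 217/4]
L4 α=3/4: [2089/16, 411/8, 3229/16]
rounded: [131, 51, 202]

query (3,0) [L1,L4] — begin 0,0,0
L1 α=7/8: [133/8, 133/2, 861/4]
L4 α=2/5: [3167/40, 647/10, 771/4]
= [79, 65, 193]


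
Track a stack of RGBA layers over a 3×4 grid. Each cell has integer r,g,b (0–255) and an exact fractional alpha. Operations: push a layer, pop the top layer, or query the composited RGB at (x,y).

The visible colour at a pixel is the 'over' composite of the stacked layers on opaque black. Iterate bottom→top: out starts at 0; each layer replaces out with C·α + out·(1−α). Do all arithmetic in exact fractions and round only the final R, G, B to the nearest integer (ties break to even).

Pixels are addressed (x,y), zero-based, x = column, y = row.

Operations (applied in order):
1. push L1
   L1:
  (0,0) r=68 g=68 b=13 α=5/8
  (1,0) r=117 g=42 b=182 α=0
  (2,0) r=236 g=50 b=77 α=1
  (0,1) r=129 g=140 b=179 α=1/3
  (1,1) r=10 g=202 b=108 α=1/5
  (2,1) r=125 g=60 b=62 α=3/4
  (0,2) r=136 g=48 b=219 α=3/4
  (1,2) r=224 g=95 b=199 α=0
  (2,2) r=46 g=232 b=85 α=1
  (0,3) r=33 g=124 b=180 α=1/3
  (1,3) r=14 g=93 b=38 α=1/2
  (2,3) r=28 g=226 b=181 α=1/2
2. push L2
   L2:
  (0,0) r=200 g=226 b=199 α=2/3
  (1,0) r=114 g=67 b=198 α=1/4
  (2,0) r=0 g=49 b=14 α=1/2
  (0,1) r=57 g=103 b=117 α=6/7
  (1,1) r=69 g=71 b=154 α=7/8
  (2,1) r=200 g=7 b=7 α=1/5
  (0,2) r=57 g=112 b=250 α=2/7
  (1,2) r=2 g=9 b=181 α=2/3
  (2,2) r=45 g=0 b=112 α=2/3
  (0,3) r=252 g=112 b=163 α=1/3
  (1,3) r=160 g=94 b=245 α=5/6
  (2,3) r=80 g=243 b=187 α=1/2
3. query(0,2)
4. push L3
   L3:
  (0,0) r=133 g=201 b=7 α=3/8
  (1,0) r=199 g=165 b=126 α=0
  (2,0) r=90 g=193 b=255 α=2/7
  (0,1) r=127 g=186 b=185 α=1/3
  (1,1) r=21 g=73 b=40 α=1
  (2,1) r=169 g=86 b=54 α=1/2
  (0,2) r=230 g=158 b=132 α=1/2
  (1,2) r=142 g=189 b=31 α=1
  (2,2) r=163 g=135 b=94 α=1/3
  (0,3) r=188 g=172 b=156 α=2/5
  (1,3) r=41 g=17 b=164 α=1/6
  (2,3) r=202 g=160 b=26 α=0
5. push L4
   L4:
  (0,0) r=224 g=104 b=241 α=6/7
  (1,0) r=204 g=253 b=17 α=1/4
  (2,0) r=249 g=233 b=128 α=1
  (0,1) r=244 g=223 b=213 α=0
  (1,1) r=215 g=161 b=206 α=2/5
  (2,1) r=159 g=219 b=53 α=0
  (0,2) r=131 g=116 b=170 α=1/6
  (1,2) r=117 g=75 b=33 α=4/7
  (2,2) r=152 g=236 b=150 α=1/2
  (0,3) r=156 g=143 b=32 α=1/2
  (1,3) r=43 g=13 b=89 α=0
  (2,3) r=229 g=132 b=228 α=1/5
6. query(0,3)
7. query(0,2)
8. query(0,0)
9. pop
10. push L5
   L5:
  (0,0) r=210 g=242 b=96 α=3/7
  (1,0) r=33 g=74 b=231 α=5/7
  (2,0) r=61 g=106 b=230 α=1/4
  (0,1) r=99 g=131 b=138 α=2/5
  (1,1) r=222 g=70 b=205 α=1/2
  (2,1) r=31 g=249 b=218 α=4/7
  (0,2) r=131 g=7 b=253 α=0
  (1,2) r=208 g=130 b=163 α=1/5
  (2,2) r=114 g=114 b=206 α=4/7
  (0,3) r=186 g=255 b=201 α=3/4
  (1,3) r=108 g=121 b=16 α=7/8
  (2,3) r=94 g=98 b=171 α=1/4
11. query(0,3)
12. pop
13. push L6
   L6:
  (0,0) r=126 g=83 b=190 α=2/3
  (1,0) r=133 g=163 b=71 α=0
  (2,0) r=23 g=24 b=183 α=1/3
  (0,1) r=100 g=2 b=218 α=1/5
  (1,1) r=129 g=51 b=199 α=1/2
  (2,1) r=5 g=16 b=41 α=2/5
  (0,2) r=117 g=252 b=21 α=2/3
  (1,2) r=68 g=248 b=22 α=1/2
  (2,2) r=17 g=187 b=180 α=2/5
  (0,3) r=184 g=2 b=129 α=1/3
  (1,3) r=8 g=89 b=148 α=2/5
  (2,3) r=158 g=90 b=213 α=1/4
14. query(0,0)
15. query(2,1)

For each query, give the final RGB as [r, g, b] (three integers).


at x=0,y=2 over L1,L2:
L1 α=3/4: [102, 36, 657/4]
L2 α=2/7: [624/7, 404/7, 755/4]
→ [89, 58, 189]

query (0,3) [L1,L2,L3,L4] — begin 0,0,0
+L1 (α=1/3) → [11, 124/3, 60]
+L2 (α=1/3) → [274/3, 584/9, 283/3]
+L3 (α=2/5) → [130, 1616/15, 119]
+L4 (α=1/2) → [143, 3761/30, 151/2]
→ [143, 125, 76]

query (0,2) [L1,L2,L3,L4] — begin 0,0,0
+L1 (α=3/4) → [102, 36, 657/4]
+L2 (α=2/7) → [624/7, 404/7, 755/4]
+L3 (α=1/2) → [1117/7, 755/7, 1283/8]
+L4 (α=1/6) → [3251/21, 1529/14, 7775/48]
→ [155, 109, 162]

(0,0) stack=L1,L2,L3,L4; from [0,0,0]:
after L1 α=5/8: [85/2, 85/2, 65/8]
after L2 α=2/3: [295/2, 989/6, 1083/8]
after L3 α=3/8: [2273/16, 8563/48, 5583/64]
after L4 α=6/7: [23777/112, 38515/336, 98127/448]
rounded: [212, 115, 219]

(0,3) stack=L1,L2,L3,L5; from [0,0,0]:
after L1 α=1/3: [11, 124/3, 60]
after L2 α=1/3: [274/3, 584/9, 283/3]
after L3 α=2/5: [130, 1616/15, 119]
after L5 α=3/4: [172, 13091/60, 361/2]
= [172, 218, 180]

query (0,0) [L1,L2,L3,L6] — begin 0,0,0
after L1 α=5/8: [85/2, 85/2, 65/8]
after L2 α=2/3: [295/2, 989/6, 1083/8]
after L3 α=3/8: [2273/16, 8563/48, 5583/64]
after L6 α=2/3: [6305/48, 16531/144, 29903/192]
→ [131, 115, 156]

at x=2,y=1 over L1,L2,L3,L6:
+L1 (α=3/4) → [375/4, 45, 93/2]
+L2 (α=1/5) → [115, 187/5, 193/5]
+L3 (α=1/2) → [142, 617/10, 463/10]
+L6 (α=2/5) → [436/5, 2171/50, 2209/50]
= [87, 43, 44]


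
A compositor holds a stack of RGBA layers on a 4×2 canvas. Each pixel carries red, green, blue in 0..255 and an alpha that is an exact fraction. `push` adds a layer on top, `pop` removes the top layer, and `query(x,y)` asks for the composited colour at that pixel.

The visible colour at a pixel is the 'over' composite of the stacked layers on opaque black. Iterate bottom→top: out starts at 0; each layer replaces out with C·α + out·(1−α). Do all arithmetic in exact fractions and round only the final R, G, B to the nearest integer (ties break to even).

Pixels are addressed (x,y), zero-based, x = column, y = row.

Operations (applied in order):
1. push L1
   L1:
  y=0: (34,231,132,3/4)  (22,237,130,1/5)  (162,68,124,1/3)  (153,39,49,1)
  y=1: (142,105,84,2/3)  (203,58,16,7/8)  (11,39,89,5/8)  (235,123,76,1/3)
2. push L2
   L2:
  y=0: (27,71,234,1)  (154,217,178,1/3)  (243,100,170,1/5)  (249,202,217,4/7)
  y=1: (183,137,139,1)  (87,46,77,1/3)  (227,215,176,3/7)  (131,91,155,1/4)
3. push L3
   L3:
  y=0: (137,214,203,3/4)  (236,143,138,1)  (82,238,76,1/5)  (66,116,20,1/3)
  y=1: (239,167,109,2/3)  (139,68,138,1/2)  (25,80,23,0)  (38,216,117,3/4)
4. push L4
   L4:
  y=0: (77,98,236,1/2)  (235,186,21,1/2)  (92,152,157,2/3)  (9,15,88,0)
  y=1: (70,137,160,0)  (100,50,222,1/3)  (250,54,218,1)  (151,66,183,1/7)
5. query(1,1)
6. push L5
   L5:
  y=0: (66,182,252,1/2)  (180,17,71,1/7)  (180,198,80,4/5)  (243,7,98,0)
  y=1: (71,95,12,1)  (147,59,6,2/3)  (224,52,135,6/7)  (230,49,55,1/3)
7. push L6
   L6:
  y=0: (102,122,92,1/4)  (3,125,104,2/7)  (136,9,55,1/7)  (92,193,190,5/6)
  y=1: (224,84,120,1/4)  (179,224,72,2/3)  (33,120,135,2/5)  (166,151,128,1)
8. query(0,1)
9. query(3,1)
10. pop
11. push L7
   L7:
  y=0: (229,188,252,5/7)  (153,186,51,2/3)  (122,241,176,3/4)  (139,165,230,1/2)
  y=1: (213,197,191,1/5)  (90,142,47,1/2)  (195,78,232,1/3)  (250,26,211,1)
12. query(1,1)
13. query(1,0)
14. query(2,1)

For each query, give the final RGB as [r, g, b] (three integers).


at x=1,y=1 over L1,L2,L3,L4:
after L1 α=7/8: [1421/8, 203/4, 14]
after L2 α=1/3: [1769/12, 295/6, 35]
after L3 α=1/2: [3437/24, 703/12, 173/2]
after L4 α=1/3: [4637/36, 1003/18, 395/3]
→ [129, 56, 132]

(0,1) stack=L1,L2,L3,L4,L5,L6; from [0,0,0]:
L1 α=2/3: [284/3, 70, 56]
L2 α=1: [183, 137, 139]
L3 α=2/3: [661/3, 157, 119]
L4 α=0: [661/3, 157, 119]
L5 α=1: [71, 95, 12]
L6 α=1/4: [437/4, 369/4, 39]
= [109, 92, 39]

at x=3,y=1 over L1,L2,L3,L4,L5,L6:
+L1 (α=1/3) → [235/3, 41, 76/3]
+L2 (α=1/4) → [183/2, 107/2, 231/4]
+L3 (α=3/4) → [411/8, 1403/8, 1635/16]
+L4 (α=1/7) → [1837/28, 639/4, 6369/56]
+L5 (α=1/3) → [5057/42, 737/6, 7909/84]
+L6 (α=1) → [166, 151, 128]
rounded: [166, 151, 128]

query (1,1) [L1,L2,L3,L4,L5,L7] — begin 0,0,0
L1 α=7/8: [1421/8, 203/4, 14]
L2 α=1/3: [1769/12, 295/6, 35]
L3 α=1/2: [3437/24, 703/12, 173/2]
L4 α=1/3: [4637/36, 1003/18, 395/3]
L5 α=2/3: [15221/108, 3127/54, 431/9]
L7 α=1/2: [24941/216, 10795/108, 427/9]
rounded: [115, 100, 47]

at x=1,y=0 over L1,L2,L3,L4,L5,L7:
L1 α=1/5: [22/5, 237/5, 26]
L2 α=1/3: [814/15, 1559/15, 230/3]
L3 α=1: [236, 143, 138]
L4 α=1/2: [471/2, 329/2, 159/2]
L5 α=1/7: [1593/7, 1004/7, 548/7]
L7 α=2/3: [1245/7, 3608/21, 1262/21]
→ [178, 172, 60]

at x=2,y=1 over L1,L2,L3,L4,L5,L7:
after L1 α=5/8: [55/8, 195/8, 445/8]
after L2 α=3/7: [1417/14, 1485/14, 1501/14]
after L3 α=0: [1417/14, 1485/14, 1501/14]
after L4 α=1: [250, 54, 218]
after L5 α=6/7: [1594/7, 366/7, 1028/7]
after L7 α=1/3: [4553/21, 426/7, 3680/21]
→ [217, 61, 175]


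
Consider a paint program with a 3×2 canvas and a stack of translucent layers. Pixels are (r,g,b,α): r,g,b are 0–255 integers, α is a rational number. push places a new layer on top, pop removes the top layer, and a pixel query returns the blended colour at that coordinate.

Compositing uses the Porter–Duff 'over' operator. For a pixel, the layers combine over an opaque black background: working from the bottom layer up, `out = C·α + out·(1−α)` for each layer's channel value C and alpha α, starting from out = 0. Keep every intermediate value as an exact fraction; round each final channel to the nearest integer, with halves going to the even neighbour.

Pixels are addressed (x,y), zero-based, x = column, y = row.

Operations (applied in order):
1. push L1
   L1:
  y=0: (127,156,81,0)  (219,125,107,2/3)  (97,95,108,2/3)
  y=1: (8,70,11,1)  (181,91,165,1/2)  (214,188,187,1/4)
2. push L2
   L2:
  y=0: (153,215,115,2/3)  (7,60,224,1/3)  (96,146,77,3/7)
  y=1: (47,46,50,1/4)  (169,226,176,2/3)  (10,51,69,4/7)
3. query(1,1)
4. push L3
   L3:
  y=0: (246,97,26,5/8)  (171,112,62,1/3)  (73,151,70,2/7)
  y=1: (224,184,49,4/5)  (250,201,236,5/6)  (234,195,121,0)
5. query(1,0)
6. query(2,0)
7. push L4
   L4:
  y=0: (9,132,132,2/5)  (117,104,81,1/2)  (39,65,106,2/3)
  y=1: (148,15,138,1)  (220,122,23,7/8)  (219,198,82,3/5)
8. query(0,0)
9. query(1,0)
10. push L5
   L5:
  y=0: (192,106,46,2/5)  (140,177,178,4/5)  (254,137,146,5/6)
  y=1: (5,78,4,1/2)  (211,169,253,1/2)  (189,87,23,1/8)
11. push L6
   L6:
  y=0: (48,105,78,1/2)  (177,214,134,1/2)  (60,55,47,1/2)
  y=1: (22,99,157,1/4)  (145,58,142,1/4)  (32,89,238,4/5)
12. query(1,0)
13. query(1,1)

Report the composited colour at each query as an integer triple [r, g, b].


at x=1,y=1 over L1,L2:
after L1 α=1/2: [181/2, 91/2, 165/2]
after L2 α=2/3: [857/6, 995/6, 869/6]
rounded: [143, 166, 145]

at x=1,y=0 over L1,L2,L3:
after L1 α=2/3: [146, 250/3, 214/3]
after L2 α=1/3: [299/3, 680/9, 1100/9]
after L3 α=1/3: [1111/9, 2368/27, 2758/27]
= [123, 88, 102]

(2,0) stack=L1,L2,L3; from [0,0,0]:
after L1 α=2/3: [194/3, 190/3, 72]
after L2 α=3/7: [1640/21, 2074/21, 519/7]
after L3 α=2/7: [11266/147, 16712/147, 3575/49]
= [77, 114, 73]

at x=0,y=0 over L1,L2,L3,L4:
+L1 (α=0) → [0, 0, 0]
+L2 (α=2/3) → [102, 430/3, 230/3]
+L3 (α=5/8) → [192, 915/8, 45]
+L4 (α=2/5) → [594/5, 4857/40, 399/5]
= [119, 121, 80]

(1,0) stack=L1,L2,L3,L4; from [0,0,0]:
+L1 (α=2/3) → [146, 250/3, 214/3]
+L2 (α=1/3) → [299/3, 680/9, 1100/9]
+L3 (α=1/3) → [1111/9, 2368/27, 2758/27]
+L4 (α=1/2) → [1082/9, 2588/27, 4945/54]
= [120, 96, 92]

(1,0) stack=L1,L2,L3,L4,L5,L6; from [0,0,0]:
after L1 α=2/3: [146, 250/3, 214/3]
after L2 α=1/3: [299/3, 680/9, 1100/9]
after L3 α=1/3: [1111/9, 2368/27, 2758/27]
after L4 α=1/2: [1082/9, 2588/27, 4945/54]
after L5 α=4/5: [6122/45, 21704/135, 43393/270]
after L6 α=1/2: [14087/90, 25297/135, 79573/540]
rounded: [157, 187, 147]

(1,1) stack=L1,L2,L3,L4,L5,L6; from [0,0,0]:
after L1 α=1/2: [181/2, 91/2, 165/2]
after L2 α=2/3: [857/6, 995/6, 869/6]
after L3 α=5/6: [8357/36, 7025/36, 7949/36]
after L4 α=7/8: [63797/288, 37769/288, 13745/288]
after L5 α=1/2: [124565/576, 86441/576, 86609/576]
after L6 α=1/4: [152405/768, 97577/768, 113873/768]
→ [198, 127, 148]


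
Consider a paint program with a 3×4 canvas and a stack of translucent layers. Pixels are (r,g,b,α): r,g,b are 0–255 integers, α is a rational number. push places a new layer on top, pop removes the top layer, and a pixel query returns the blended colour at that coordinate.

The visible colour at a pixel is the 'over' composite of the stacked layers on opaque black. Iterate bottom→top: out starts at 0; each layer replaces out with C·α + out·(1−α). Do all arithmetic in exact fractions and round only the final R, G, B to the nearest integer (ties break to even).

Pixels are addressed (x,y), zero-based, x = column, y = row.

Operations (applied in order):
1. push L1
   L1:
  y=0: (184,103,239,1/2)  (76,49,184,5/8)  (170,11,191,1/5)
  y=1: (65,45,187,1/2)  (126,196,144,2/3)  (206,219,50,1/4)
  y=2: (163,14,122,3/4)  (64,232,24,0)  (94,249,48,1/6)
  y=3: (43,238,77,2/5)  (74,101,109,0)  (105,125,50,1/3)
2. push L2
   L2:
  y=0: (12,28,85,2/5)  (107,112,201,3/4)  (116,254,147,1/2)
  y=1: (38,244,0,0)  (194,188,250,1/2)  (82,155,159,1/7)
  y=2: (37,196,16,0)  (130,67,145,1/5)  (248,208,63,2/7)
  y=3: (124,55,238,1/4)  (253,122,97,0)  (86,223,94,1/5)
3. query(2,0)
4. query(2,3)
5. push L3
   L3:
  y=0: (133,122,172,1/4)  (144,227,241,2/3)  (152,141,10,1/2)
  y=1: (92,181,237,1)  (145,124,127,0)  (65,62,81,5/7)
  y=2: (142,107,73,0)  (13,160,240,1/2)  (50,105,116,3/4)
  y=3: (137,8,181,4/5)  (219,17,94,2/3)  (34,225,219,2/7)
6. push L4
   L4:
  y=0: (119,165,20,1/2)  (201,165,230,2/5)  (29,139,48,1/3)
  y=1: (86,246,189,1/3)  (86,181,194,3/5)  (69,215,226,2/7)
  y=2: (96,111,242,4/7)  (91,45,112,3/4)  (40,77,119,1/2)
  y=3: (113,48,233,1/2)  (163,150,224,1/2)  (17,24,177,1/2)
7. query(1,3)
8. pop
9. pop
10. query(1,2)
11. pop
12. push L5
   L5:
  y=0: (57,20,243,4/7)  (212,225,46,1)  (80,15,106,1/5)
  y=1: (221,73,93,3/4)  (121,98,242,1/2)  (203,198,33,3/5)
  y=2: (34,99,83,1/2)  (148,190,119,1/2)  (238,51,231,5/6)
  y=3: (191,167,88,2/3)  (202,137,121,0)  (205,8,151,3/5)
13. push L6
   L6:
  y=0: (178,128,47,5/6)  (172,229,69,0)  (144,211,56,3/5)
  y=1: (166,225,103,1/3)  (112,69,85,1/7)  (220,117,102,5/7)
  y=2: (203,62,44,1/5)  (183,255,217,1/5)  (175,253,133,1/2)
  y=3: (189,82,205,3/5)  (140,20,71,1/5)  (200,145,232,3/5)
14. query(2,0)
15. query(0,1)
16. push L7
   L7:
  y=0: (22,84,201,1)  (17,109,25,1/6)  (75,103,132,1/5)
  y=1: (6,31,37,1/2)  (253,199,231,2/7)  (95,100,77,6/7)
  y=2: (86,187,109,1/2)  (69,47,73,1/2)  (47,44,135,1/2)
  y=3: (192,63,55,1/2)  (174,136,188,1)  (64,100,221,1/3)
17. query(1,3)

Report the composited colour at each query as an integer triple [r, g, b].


at x=2,y=0 over L1,L2:
+L1 (α=1/5) → [34, 11/5, 191/5]
+L2 (α=1/2) → [75, 1281/10, 463/5]
= [75, 128, 93]

query (2,3) [L1,L2] — begin 0,0,0
+L1 (α=1/3) → [35, 125/3, 50/3]
+L2 (α=1/5) → [226/5, 1169/15, 482/15]
rounded: [45, 78, 32]

at x=1,y=3 over L1,L2,L3,L4:
after L1 α=0: [0, 0, 0]
after L2 α=0: [0, 0, 0]
after L3 α=2/3: [146, 34/3, 188/3]
after L4 α=1/2: [309/2, 242/3, 430/3]
→ [154, 81, 143]

(1,2) stack=L1,L2; from [0,0,0]:
+L1 (α=0) → [0, 0, 0]
+L2 (α=1/5) → [26, 67/5, 29]
= [26, 13, 29]

(2,0) stack=L1,L5,L6; from [0,0,0]:
+L1 (α=1/5) → [34, 11/5, 191/5]
+L5 (α=1/5) → [216/5, 119/25, 1294/25]
+L6 (α=3/5) → [2592/25, 16063/125, 6788/125]
rounded: [104, 129, 54]

query (0,1) [L1,L5,L6] — begin 0,0,0
L1 α=1/2: [65/2, 45/2, 187/2]
L5 α=3/4: [1391/8, 483/8, 745/8]
L6 α=1/3: [685/4, 461/4, 1157/12]
rounded: [171, 115, 96]

at x=1,y=3 over L1,L5,L6,L7:
after L1 α=0: [0, 0, 0]
after L5 α=0: [0, 0, 0]
after L6 α=1/5: [28, 4, 71/5]
after L7 α=1: [174, 136, 188]
rounded: [174, 136, 188]


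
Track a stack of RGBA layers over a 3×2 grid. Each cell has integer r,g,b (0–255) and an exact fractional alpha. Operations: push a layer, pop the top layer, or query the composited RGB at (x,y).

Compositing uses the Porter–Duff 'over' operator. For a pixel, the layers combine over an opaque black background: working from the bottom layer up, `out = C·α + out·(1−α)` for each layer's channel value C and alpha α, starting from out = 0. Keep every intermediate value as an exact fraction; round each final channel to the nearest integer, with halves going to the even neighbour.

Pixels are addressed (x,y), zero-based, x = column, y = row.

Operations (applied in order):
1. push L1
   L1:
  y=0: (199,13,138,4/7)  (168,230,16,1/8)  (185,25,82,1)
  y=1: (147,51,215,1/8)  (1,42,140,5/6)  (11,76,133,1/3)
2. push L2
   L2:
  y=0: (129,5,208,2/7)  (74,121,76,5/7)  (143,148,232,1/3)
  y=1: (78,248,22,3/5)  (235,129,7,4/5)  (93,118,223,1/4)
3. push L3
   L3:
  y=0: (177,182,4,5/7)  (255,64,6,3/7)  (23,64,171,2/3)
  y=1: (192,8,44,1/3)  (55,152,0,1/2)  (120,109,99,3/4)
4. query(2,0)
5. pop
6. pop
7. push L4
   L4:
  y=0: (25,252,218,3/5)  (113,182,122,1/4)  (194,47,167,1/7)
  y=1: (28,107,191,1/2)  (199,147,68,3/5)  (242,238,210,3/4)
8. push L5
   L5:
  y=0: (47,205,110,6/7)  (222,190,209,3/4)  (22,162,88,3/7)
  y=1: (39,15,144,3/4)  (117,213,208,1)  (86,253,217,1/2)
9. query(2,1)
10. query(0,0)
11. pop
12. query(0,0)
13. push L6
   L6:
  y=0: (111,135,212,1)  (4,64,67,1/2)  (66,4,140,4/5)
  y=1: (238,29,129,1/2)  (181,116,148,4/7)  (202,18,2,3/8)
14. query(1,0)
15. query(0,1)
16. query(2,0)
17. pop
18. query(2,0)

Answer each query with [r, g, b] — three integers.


query (2,0) [L1,L2,L3] — begin 0,0,0
+L1 (α=1) → [185, 25, 82]
+L2 (α=1/3) → [171, 66, 132]
+L3 (α=2/3) → [217/3, 194/3, 158]
= [72, 65, 158]

query (2,1) [L1,L4,L5] — begin 0,0,0
L1 α=1/3: [11/3, 76/3, 133/3]
L4 α=3/4: [2189/12, 1109/6, 2023/12]
L5 α=1/2: [3221/24, 2627/12, 4627/24]
= [134, 219, 193]

(0,0) stack=L1,L4,L5; from [0,0,0]:
after L1 α=4/7: [796/7, 52/7, 552/7]
after L4 α=3/5: [2117/35, 5396/35, 5682/35]
after L5 α=6/7: [11987/245, 48446/245, 28782/245]
→ [49, 198, 117]

(0,0) stack=L1,L4; from [0,0,0]:
after L1 α=4/7: [796/7, 52/7, 552/7]
after L4 α=3/5: [2117/35, 5396/35, 5682/35]
rounded: [60, 154, 162]

at x=1,y=0 over L1,L4,L6:
+L1 (α=1/8) → [21, 115/4, 2]
+L4 (α=1/4) → [44, 1073/16, 32]
+L6 (α=1/2) → [24, 2097/32, 99/2]
→ [24, 66, 50]

query (0,1) [L1,L4,L6] — begin 0,0,0
after L1 α=1/8: [147/8, 51/8, 215/8]
after L4 α=1/2: [371/16, 907/16, 1743/16]
after L6 α=1/2: [4179/32, 1371/32, 3807/32]
→ [131, 43, 119]

query (2,0) [L1,L4,L6] — begin 0,0,0
after L1 α=1: [185, 25, 82]
after L4 α=1/7: [1304/7, 197/7, 659/7]
after L6 α=4/5: [3152/35, 309/35, 4579/35]
→ [90, 9, 131]

(2,0) stack=L1,L4; from [0,0,0]:
+L1 (α=1) → [185, 25, 82]
+L4 (α=1/7) → [1304/7, 197/7, 659/7]
= [186, 28, 94]


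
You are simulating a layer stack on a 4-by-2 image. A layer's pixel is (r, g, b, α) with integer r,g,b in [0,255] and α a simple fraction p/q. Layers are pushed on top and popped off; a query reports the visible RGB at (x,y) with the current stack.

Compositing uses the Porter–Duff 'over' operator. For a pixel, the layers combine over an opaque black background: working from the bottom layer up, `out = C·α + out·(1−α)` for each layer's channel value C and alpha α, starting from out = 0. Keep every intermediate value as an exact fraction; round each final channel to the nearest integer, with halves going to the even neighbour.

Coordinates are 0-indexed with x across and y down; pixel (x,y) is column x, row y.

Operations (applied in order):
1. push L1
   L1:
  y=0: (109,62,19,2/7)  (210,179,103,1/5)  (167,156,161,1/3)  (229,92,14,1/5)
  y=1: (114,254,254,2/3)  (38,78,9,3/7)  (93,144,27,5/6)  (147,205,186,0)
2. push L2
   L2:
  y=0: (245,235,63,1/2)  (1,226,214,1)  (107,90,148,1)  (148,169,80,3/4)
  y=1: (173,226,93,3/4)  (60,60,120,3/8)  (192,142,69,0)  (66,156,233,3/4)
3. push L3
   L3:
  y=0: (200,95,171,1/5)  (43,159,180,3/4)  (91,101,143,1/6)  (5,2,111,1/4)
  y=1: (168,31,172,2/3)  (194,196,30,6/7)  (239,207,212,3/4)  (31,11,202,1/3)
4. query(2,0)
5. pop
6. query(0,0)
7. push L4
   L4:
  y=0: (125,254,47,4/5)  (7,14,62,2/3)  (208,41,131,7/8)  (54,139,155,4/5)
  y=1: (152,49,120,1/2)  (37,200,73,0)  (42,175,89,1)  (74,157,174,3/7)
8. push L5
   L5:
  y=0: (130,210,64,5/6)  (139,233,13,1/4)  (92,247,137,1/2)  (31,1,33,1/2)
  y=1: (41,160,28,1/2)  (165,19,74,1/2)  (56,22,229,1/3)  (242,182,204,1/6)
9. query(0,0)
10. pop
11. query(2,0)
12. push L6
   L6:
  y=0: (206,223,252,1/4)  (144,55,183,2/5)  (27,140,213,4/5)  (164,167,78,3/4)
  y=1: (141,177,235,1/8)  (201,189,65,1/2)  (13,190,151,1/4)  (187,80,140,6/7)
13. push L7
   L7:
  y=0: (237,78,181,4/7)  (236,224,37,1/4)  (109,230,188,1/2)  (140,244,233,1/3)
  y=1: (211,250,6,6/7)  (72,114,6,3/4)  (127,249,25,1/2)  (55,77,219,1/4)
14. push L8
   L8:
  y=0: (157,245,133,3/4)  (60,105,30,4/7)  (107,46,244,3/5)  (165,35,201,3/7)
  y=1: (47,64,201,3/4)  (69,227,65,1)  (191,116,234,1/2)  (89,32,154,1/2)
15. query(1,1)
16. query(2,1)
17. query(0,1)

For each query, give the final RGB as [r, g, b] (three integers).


query (2,0) [L1,L2,L3] — begin 0,0,0
after L1 α=1/3: [167/3, 52, 161/3]
after L2 α=1: [107, 90, 148]
after L3 α=1/6: [313/3, 551/6, 883/6]
→ [104, 92, 147]

at x=0,y=0 over L1,L2:
L1 α=2/7: [218/7, 124/7, 38/7]
L2 α=1/2: [1933/14, 1769/14, 479/14]
= [138, 126, 34]

query (0,0) [L1,L2,L4,L5] — begin 0,0,0
after L1 α=2/7: [218/7, 124/7, 38/7]
after L2 α=1/2: [1933/14, 1769/14, 479/14]
after L4 α=4/5: [8933/70, 15993/70, 3111/70]
after L5 α=5/6: [54433/420, 29831/140, 25511/420]
→ [130, 213, 61]

query (2,0) [L1,L2,L4] — begin 0,0,0
L1 α=1/3: [167/3, 52, 161/3]
L2 α=1: [107, 90, 148]
L4 α=7/8: [1563/8, 377/8, 1065/8]
→ [195, 47, 133]

at x=1,y=1 over L1,L2,L4,L6,L7,L8:
after L1 α=3/7: [114/7, 234/7, 27/7]
after L2 α=3/8: [915/28, 1215/28, 2655/56]
after L4 α=0: [915/28, 1215/28, 2655/56]
after L6 α=1/2: [6543/56, 6507/56, 6295/112]
after L7 α=3/4: [18639/224, 25659/224, 8311/448]
after L8 α=1: [69, 227, 65]
→ [69, 227, 65]

(2,1) stack=L1,L2,L4,L6,L7,L8; from [0,0,0]:
L1 α=5/6: [155/2, 120, 45/2]
L2 α=0: [155/2, 120, 45/2]
L4 α=1: [42, 175, 89]
L6 α=1/4: [139/4, 715/4, 209/2]
L7 α=1/2: [647/8, 1711/8, 259/4]
L8 α=1/2: [2175/16, 2639/16, 1195/8]
→ [136, 165, 149]

(0,1) stack=L1,L2,L4,L6,L7,L8; from [0,0,0]:
+L1 (α=2/3) → [76, 508/3, 508/3]
+L2 (α=3/4) → [595/4, 1271/6, 1345/12]
+L4 (α=1/2) → [1203/8, 1565/12, 2785/24]
+L6 (α=1/8) → [9549/64, 13079/96, 25135/192]
+L7 (α=6/7) → [12939/64, 157079/672, 32047/1344]
+L8 (α=3/4) → [21963/256, 286103/2688, 842479/5376]
→ [86, 106, 157]


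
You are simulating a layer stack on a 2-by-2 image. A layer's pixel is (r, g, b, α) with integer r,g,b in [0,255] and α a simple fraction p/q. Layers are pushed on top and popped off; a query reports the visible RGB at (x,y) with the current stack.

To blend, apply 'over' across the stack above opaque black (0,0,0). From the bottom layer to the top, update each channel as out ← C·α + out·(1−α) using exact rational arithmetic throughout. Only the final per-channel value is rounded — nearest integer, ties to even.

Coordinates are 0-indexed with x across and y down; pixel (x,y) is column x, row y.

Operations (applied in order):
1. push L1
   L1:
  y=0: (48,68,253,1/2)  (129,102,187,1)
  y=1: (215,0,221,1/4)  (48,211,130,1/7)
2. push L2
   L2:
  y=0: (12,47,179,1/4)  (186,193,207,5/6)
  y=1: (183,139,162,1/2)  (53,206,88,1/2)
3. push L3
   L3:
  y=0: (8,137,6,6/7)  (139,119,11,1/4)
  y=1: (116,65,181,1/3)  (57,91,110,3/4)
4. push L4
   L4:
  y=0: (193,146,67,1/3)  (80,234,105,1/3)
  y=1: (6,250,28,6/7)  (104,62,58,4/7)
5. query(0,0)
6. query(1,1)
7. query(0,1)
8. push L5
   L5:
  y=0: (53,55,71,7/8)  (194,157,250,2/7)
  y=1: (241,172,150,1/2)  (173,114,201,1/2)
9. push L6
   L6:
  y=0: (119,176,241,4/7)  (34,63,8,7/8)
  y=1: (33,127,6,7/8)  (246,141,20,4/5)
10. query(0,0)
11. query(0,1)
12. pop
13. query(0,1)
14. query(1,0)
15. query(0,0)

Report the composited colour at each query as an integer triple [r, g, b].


(0,0) stack=L1,L2,L3,L4; from [0,0,0]:
after L1 α=1/2: [24, 34, 253/2]
after L2 α=1/4: [21, 149/4, 1117/8]
after L3 α=6/7: [69/7, 491/4, 1405/56]
after L4 α=1/3: [1489/21, 261/2, 3281/84]
= [71, 130, 39]

query (1,1) [L1,L2,L3,L4] — begin 0,0,0
after L1 α=1/7: [48/7, 211/7, 130/7]
after L2 α=1/2: [419/14, 1653/14, 373/7]
after L3 α=3/4: [2813/56, 5475/56, 2683/28]
after L4 α=4/7: [31735/392, 30313/392, 14545/196]
rounded: [81, 77, 74]

query (0,1) [L1,L2,L3,L4] — begin 0,0,0
+L1 (α=1/4) → [215/4, 0, 221/4]
+L2 (α=1/2) → [947/8, 139/2, 869/8]
+L3 (α=1/3) → [1411/12, 68, 531/4]
+L4 (α=6/7) → [1843/84, 224, 1203/28]
rounded: [22, 224, 43]

at x=0,y=0 over L1,L2,L3,L4,L5,L6:
after L1 α=1/2: [24, 34, 253/2]
after L2 α=1/4: [21, 149/4, 1117/8]
after L3 α=6/7: [69/7, 491/4, 1405/56]
after L4 α=1/3: [1489/21, 261/2, 3281/84]
after L5 α=7/8: [1160/21, 1031/16, 45029/672]
after L6 α=4/7: [4492/49, 2051/16, 260965/1568]
→ [92, 128, 166]

(0,1) stack=L1,L2,L3,L4,L5,L6; from [0,0,0]:
after L1 α=1/4: [215/4, 0, 221/4]
after L2 α=1/2: [947/8, 139/2, 869/8]
after L3 α=1/3: [1411/12, 68, 531/4]
after L4 α=6/7: [1843/84, 224, 1203/28]
after L5 α=1/2: [22087/168, 198, 5403/56]
after L6 α=7/8: [60895/1344, 1087/8, 7755/448]
rounded: [45, 136, 17]

(0,1) stack=L1,L2,L3,L4,L5; from [0,0,0]:
L1 α=1/4: [215/4, 0, 221/4]
L2 α=1/2: [947/8, 139/2, 869/8]
L3 α=1/3: [1411/12, 68, 531/4]
L4 α=6/7: [1843/84, 224, 1203/28]
L5 α=1/2: [22087/168, 198, 5403/56]
= [131, 198, 96]

(1,0) stack=L1,L2,L3,L4,L5; from [0,0,0]:
+L1 (α=1) → [129, 102, 187]
+L2 (α=5/6) → [353/2, 1067/6, 611/3]
+L3 (α=1/4) → [1337/8, 1305/8, 311/2]
+L4 (α=1/3) → [1657/12, 747/4, 416/3]
+L5 (α=2/7) → [12941/84, 713/4, 3580/21]
rounded: [154, 178, 170]

query (0,0) [L1,L2,L3,L4,L5] — begin 0,0,0
L1 α=1/2: [24, 34, 253/2]
L2 α=1/4: [21, 149/4, 1117/8]
L3 α=6/7: [69/7, 491/4, 1405/56]
L4 α=1/3: [1489/21, 261/2, 3281/84]
L5 α=7/8: [1160/21, 1031/16, 45029/672]
= [55, 64, 67]


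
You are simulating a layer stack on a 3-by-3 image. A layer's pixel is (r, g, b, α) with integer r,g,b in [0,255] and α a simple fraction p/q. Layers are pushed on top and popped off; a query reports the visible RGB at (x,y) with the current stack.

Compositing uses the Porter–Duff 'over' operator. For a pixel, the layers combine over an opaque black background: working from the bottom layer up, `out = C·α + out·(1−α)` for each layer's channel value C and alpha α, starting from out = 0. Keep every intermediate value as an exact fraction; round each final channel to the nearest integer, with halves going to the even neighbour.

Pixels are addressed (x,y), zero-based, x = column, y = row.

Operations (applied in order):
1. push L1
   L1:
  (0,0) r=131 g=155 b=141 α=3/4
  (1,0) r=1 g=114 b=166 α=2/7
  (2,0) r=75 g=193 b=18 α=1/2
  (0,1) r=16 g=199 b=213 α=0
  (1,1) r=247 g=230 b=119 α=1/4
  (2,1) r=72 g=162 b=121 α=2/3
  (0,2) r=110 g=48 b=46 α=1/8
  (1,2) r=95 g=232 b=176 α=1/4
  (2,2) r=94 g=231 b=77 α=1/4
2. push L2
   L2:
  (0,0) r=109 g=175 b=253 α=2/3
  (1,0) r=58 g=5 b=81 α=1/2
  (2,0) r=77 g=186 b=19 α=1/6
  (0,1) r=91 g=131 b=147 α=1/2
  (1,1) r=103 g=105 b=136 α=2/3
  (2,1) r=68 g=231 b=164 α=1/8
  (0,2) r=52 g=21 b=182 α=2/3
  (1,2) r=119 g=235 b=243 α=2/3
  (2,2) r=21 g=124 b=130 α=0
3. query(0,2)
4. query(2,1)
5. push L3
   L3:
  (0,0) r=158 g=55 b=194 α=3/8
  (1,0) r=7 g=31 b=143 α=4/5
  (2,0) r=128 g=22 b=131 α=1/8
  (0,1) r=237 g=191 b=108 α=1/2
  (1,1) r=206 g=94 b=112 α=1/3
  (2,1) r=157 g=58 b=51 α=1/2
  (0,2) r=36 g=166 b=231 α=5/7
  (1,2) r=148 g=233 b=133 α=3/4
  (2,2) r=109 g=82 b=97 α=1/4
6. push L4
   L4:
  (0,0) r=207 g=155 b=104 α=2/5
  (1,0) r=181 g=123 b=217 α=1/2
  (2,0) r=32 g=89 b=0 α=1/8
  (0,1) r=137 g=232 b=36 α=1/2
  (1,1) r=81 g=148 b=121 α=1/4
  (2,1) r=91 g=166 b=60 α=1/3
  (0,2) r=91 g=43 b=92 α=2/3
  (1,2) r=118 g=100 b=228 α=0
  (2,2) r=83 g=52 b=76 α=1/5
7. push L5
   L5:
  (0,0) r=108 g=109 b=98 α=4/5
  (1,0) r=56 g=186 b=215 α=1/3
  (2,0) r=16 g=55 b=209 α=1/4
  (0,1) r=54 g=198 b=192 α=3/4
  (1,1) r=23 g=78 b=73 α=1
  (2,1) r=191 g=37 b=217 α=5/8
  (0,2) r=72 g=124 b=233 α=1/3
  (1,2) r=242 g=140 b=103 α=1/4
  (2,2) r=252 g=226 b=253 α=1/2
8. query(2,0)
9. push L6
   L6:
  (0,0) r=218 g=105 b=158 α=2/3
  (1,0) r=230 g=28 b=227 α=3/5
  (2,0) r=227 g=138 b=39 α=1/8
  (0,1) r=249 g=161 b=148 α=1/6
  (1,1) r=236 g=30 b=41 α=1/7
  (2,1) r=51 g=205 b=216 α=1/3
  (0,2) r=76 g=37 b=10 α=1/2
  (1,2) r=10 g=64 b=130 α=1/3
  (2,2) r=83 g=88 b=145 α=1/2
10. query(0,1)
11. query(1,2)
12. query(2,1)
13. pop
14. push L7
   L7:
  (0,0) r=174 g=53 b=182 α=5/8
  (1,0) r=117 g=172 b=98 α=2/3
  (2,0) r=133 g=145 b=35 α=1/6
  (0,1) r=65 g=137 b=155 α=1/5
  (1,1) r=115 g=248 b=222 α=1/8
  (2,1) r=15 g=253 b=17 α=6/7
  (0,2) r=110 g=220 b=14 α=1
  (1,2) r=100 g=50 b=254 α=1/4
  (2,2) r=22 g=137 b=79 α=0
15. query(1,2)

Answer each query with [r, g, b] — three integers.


at x=0,y=2 over L1,L2:
after L1 α=1/8: [55/4, 6, 23/4]
after L2 α=2/3: [157/4, 16, 493/4]
= [39, 16, 123]

query (2,1) [L1,L2] — begin 0,0,0
+L1 (α=2/3) → [48, 108, 242/3]
+L2 (α=1/8) → [101/2, 987/8, 1093/12]
rounded: [50, 123, 91]

query (2,0) [L1,L2,L3,L4,L5] — begin 0,0,0
+L1 (α=1/2) → [75/2, 193/2, 9]
+L2 (α=1/6) → [529/12, 1337/12, 32/3]
+L3 (α=1/8) → [5239/96, 9623/96, 617/24]
+L4 (α=1/8) → [39745/768, 75905/768, 4319/192]
+L5 (α=1/4) → [43841/1024, 89985/1024, 17695/256]
rounded: [43, 88, 69]

query (0,1) [L1,L2,L3,L4,L5,L6] — begin 0,0,0
L1 α=0: [0, 0, 0]
L2 α=1/2: [91/2, 131/2, 147/2]
L3 α=1/2: [565/4, 513/4, 363/4]
L4 α=1/2: [1113/8, 1441/8, 507/8]
L5 α=3/4: [2409/32, 6193/32, 5115/32]
L6 α=1/6: [6671/64, 12039/64, 30311/192]
= [104, 188, 158]

query (1,2) [L1,L2,L3,L4,L5,L6] — begin 0,0,0
L1 α=1/4: [95/4, 58, 44]
L2 α=2/3: [349/4, 176, 530/3]
L3 α=3/4: [2125/16, 875/4, 1727/12]
L4 α=0: [2125/16, 875/4, 1727/12]
L5 α=1/4: [10247/64, 3185/16, 2139/16]
L6 α=1/3: [10567/96, 3697/24, 3179/24]
rounded: [110, 154, 132]

(2,1) stack=L1,L2,L3,L4,L5,L6; from [0,0,0]:
+L1 (α=2/3) → [48, 108, 242/3]
+L2 (α=1/8) → [101/2, 987/8, 1093/12]
+L3 (α=1/2) → [415/4, 1451/16, 1705/24]
+L4 (α=1/3) → [199/2, 2779/24, 2425/36]
+L5 (α=5/8) → [2507/16, 4259/64, 15445/96]
+L6 (α=1/3) → [2915/24, 10819/96, 25813/144]
rounded: [121, 113, 179]

at x=1,y=2 over L1,L2,L3,L4,L5,L7:
L1 α=1/4: [95/4, 58, 44]
L2 α=2/3: [349/4, 176, 530/3]
L3 α=3/4: [2125/16, 875/4, 1727/12]
L4 α=0: [2125/16, 875/4, 1727/12]
L5 α=1/4: [10247/64, 3185/16, 2139/16]
L7 α=1/4: [37141/256, 10355/64, 10481/64]
= [145, 162, 164]


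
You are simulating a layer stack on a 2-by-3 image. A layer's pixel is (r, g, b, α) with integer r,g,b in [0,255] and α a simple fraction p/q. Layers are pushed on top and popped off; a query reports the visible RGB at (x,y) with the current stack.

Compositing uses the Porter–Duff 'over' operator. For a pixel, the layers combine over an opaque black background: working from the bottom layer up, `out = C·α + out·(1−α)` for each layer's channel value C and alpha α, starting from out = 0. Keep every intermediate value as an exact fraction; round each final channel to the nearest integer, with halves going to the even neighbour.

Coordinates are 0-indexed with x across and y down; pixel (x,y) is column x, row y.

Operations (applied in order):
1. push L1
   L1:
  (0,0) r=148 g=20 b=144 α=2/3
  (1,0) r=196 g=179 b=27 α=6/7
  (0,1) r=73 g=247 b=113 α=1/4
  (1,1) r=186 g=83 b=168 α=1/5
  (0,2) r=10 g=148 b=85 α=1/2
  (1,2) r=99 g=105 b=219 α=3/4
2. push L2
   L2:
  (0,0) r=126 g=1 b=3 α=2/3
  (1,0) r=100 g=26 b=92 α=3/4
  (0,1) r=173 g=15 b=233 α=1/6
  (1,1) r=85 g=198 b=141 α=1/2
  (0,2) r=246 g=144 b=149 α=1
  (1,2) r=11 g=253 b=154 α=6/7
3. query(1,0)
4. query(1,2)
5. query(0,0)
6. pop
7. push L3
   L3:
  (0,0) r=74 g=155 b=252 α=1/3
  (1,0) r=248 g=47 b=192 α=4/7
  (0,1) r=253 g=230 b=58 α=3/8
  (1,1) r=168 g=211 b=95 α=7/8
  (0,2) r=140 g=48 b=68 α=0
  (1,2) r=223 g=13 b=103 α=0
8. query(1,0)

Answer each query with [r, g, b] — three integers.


query (1,0) [L1,L2] — begin 0,0,0
L1 α=6/7: [168, 1074/7, 162/7]
L2 α=3/4: [117, 405/7, 1047/14]
rounded: [117, 58, 75]

at x=1,y=2 over L1,L2:
after L1 α=3/4: [297/4, 315/4, 657/4]
after L2 α=6/7: [561/28, 6387/28, 4353/28]
= [20, 228, 155]

at x=0,y=0 over L1,L2:
+L1 (α=2/3) → [296/3, 40/3, 96]
+L2 (α=2/3) → [1052/9, 46/9, 34]
rounded: [117, 5, 34]

query (1,0) [L1,L3] — begin 0,0,0
L1 α=6/7: [168, 1074/7, 162/7]
L3 α=4/7: [1496/7, 4538/49, 5862/49]
= [214, 93, 120]


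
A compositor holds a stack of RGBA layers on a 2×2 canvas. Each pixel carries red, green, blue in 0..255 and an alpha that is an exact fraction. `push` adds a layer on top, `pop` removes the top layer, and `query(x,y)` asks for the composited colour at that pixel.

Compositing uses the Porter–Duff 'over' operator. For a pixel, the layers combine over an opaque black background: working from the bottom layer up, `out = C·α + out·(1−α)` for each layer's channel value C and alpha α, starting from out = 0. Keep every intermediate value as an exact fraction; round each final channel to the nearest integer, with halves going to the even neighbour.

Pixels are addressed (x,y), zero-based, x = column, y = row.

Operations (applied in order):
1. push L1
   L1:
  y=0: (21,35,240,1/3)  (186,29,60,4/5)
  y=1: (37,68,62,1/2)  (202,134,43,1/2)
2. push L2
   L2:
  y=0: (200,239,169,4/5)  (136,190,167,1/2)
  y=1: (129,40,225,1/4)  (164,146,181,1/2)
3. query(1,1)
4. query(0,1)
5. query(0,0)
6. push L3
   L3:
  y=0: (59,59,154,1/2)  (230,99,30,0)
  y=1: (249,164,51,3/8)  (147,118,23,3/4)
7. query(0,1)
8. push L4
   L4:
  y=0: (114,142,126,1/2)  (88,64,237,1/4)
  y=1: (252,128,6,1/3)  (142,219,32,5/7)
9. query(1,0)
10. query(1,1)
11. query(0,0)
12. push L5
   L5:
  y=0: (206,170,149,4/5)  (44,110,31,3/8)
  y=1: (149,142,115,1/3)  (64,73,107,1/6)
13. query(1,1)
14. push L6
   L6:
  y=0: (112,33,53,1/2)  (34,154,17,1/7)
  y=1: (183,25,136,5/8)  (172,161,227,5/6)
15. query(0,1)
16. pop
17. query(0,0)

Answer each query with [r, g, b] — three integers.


query (1,1) [L1,L2] — begin 0,0,0
after L1 α=1/2: [101, 67, 43/2]
after L2 α=1/2: [265/2, 213/2, 405/4]
= [132, 106, 101]

query (0,1) [L1,L2] — begin 0,0,0
after L1 α=1/2: [37/2, 34, 31]
after L2 α=1/4: [369/8, 71/2, 159/2]
rounded: [46, 36, 80]

at x=0,y=0 over L1,L2:
+L1 (α=1/3) → [7, 35/3, 80]
+L2 (α=4/5) → [807/5, 2903/15, 756/5]
rounded: [161, 194, 151]

at x=0,y=1 over L1,L2,L3:
L1 α=1/2: [37/2, 34, 31]
L2 α=1/4: [369/8, 71/2, 159/2]
L3 α=3/8: [7821/64, 1339/16, 1101/16]
→ [122, 84, 69]

(1,0) stack=L1,L2,L3,L4; from [0,0,0]:
+L1 (α=4/5) → [744/5, 116/5, 48]
+L2 (α=1/2) → [712/5, 533/5, 215/2]
+L3 (α=0) → [712/5, 533/5, 215/2]
+L4 (α=1/4) → [644/5, 1919/20, 1119/8]
rounded: [129, 96, 140]

at x=1,y=1 over L1,L2,L3,L4:
+L1 (α=1/2) → [101, 67, 43/2]
+L2 (α=1/2) → [265/2, 213/2, 405/4]
+L3 (α=3/4) → [1147/8, 921/8, 681/16]
+L4 (α=5/7) → [3987/28, 5301/28, 1961/56]
→ [142, 189, 35]

query (0,0) [L1,L2,L3,L4] — begin 0,0,0
after L1 α=1/3: [7, 35/3, 80]
after L2 α=4/5: [807/5, 2903/15, 756/5]
after L3 α=1/2: [551/5, 1894/15, 763/5]
after L4 α=1/2: [1121/10, 2012/15, 1393/10]
rounded: [112, 134, 139]

(1,1) stack=L1,L2,L3,L4,L5; from [0,0,0]:
after L1 α=1/2: [101, 67, 43/2]
after L2 α=1/2: [265/2, 213/2, 405/4]
after L3 α=3/4: [1147/8, 921/8, 681/16]
after L4 α=5/7: [3987/28, 5301/28, 1961/56]
after L5 α=1/6: [21727/168, 28549/168, 15797/336]
rounded: [129, 170, 47]

query (0,1) [L1,L2,L3,L4,L5,L6] — begin 0,0,0
L1 α=1/2: [37/2, 34, 31]
L2 α=1/4: [369/8, 71/2, 159/2]
L3 α=3/8: [7821/64, 1339/16, 1101/16]
L4 α=1/3: [5295/32, 2363/24, 383/8]
L5 α=1/3: [7679/48, 4067/36, 281/4]
L6 α=5/8: [22319/128, 5567/96, 3563/32]
rounded: [174, 58, 111]

(0,0) stack=L1,L2,L3,L4,L5; from [0,0,0]:
+L1 (α=1/3) → [7, 35/3, 80]
+L2 (α=4/5) → [807/5, 2903/15, 756/5]
+L3 (α=1/2) → [551/5, 1894/15, 763/5]
+L4 (α=1/2) → [1121/10, 2012/15, 1393/10]
+L5 (α=4/5) → [9361/50, 12212/75, 7353/50]
= [187, 163, 147]
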